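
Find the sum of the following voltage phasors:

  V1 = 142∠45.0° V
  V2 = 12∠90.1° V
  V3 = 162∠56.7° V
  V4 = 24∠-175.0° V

Step 1 — Convert each phasor to rectangular form:
  V1 = 142·(cos(45.0°) + j·sin(45.0°)) = 100.4 + j100.4 V
  V2 = 12·(cos(90.1°) + j·sin(90.1°)) = -0.02094 + j12 V
  V3 = 162·(cos(56.7°) + j·sin(56.7°)) = 88.94 + j135.4 V
  V4 = 24·(cos(-175.0°) + j·sin(-175.0°)) = -23.91 - j2.092 V
Step 2 — Sum components: V_total = 165.4 + j245.7 V.
Step 3 — Convert to polar: |V_total| = 296.2 V, ∠V_total = 56.1°.

V_total = 296.2∠56.1° V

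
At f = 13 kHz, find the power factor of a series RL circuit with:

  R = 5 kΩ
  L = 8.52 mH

Step 1 — Angular frequency: ω = 2π·f = 2π·1.3e+04 = 8.168e+04 rad/s.
Step 2 — Component impedances:
  R: Z = R = 5000 Ω
  L: Z = jωL = j·8.168e+04·0.00852 = 0 + j695.9 Ω
Step 3 — Series combination: Z_total = R + L = 5000 + j695.9 Ω = 5048∠7.9° Ω.
Step 4 — Power factor: PF = cos(φ) = Re(Z)/|Z| = 5000/5048 = 0.9905.
Step 5 — Type: Im(Z) = 695.9 ⇒ lagging (phase φ = 7.9°).

PF = 0.9905 (lagging, φ = 7.9°)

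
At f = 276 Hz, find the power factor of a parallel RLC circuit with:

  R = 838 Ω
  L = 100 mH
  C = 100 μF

Step 1 — Angular frequency: ω = 2π·f = 2π·276 = 1734 rad/s.
Step 2 — Component impedances:
  R: Z = R = 838 Ω
  L: Z = jωL = j·1734·0.1 = 0 + j173.4 Ω
  C: Z = 1/(jωC) = -j/(ω·C) = 0 - j5.766 Ω
Step 3 — Parallel combination: 1/Z_total = 1/R + 1/L + 1/C; Z_total = 0.04246 - j5.965 Ω = 5.965∠-89.6° Ω.
Step 4 — Power factor: PF = cos(φ) = Re(Z)/|Z| = 0.04246/5.965 = 0.007118.
Step 5 — Type: Im(Z) = -5.965 ⇒ leading (phase φ = -89.6°).

PF = 0.007118 (leading, φ = -89.6°)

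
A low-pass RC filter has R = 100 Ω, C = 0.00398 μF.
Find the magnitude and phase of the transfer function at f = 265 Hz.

Step 1 — Angular frequency: ω = 2π·265 = 1665 rad/s.
Step 2 — Transfer function: H(jω) = 1/(1 + jωRC).
Step 3 — Denominator: 1 + jωRC = 1 + j·1665·100·3.98e-09 = 1 + j0.0006627.
Step 4 — H = 1 - j0.0006627.
Step 5 — Magnitude: |H| = 1 (-0.0 dB); phase: φ = -0.0°.

|H| = 1 (-0.0 dB), φ = -0.0°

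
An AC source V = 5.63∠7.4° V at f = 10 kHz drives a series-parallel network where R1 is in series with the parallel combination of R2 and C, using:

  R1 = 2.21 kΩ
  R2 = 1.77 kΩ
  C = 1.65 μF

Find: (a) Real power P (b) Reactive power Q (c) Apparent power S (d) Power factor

Step 1 — Angular frequency: ω = 2π·f = 2π·1e+04 = 6.283e+04 rad/s.
Step 2 — Component impedances:
  R1: Z = R = 2210 Ω
  R2: Z = R = 1770 Ω
  C: Z = 1/(jωC) = -j/(ω·C) = 0 - j9.646 Ω
Step 3 — Parallel branch: R2 || C = 1/(1/R2 + 1/C) = 0.05256 - j9.645 Ω.
Step 4 — Series with R1: Z_total = R1 + (R2 || C) = 2210 - j9.645 Ω = 2210∠-0.3° Ω.
Step 5 — Source phasor: V = 5.63∠7.4° V = 5.583 + j0.7251 V.
Step 6 — Current: I = V / Z = 0.002525 + j0.0003391 A = 0.002547∠7.7° A.
Step 7 — Complex power: S = V·I* = 0.01434 - j6.259e-05 VA.
Step 8 — Real power: P = Re(S) = 0.01434 W.
Step 9 — Reactive power: Q = Im(S) = -6.259e-05 VAR.
Step 10 — Apparent power: |S| = 0.01434 VA.
Step 11 — Power factor: PF = P/|S| = 1 (leading).

(a) P = 0.01434 W  (b) Q = -6.259e-05 VAR  (c) S = 0.01434 VA  (d) PF = 1 (leading)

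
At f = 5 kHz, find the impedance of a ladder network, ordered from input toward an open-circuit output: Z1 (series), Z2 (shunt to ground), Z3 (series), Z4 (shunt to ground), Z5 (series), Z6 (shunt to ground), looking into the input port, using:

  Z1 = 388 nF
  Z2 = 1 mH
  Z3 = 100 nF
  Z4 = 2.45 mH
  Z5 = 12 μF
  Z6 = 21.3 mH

Step 1 — Angular frequency: ω = 2π·f = 2π·5000 = 3.142e+04 rad/s.
Step 2 — Component impedances:
  Z1: Z = 1/(jωC) = -j/(ω·C) = 0 - j82.04 Ω
  Z2: Z = jωL = j·3.142e+04·0.001 = 0 + j31.42 Ω
  Z3: Z = 1/(jωC) = -j/(ω·C) = 0 - j318.3 Ω
  Z4: Z = jωL = j·3.142e+04·0.00245 = 0 + j76.97 Ω
  Z5: Z = 1/(jωC) = -j/(ω·C) = 0 - j2.653 Ω
  Z6: Z = jωL = j·3.142e+04·0.0213 = 0 + j669.2 Ω
Step 3 — Ladder network (open output): work backward from the far end, alternating series and parallel combinations. Z_in = 0 - j46.09 Ω = 46.09∠-90.0° Ω.

Z = 0 - j46.09 Ω = 46.09∠-90.0° Ω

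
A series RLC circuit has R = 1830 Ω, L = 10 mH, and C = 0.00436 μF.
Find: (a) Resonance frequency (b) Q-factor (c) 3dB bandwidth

Step 1 — Resonance: ω₀ = 1/√(LC) = 1/√(0.01·4.36e-09) = 1.514e+05 rad/s.
Step 2 — f₀ = ω₀/(2π) = 2.41e+04 Hz.
Step 3 — Series Q: Q = ω₀L/R = 1.514e+05·0.01/1830 = 0.8276.
Step 4 — Bandwidth: Δω = ω₀/Q = 1.83e+05 rad/s; BW = Δω/(2π) = 2.913e+04 Hz.

(a) f₀ = 2.41e+04 Hz  (b) Q = 0.8276  (c) BW = 2.913e+04 Hz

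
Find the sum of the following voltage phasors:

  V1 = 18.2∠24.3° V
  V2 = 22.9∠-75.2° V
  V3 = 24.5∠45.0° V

Step 1 — Convert each phasor to rectangular form:
  V1 = 18.2·(cos(24.3°) + j·sin(24.3°)) = 16.59 + j7.49 V
  V2 = 22.9·(cos(-75.2°) + j·sin(-75.2°)) = 5.85 - j22.14 V
  V3 = 24.5·(cos(45.0°) + j·sin(45.0°)) = 17.32 + j17.32 V
Step 2 — Sum components: V_total = 39.76 + j2.673 V.
Step 3 — Convert to polar: |V_total| = 39.85 V, ∠V_total = 3.8°.

V_total = 39.85∠3.8° V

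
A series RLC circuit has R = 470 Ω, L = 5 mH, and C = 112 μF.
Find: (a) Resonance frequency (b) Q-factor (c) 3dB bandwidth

Step 1 — Resonance condition Im(Z)=0 gives ω₀ = 1/√(LC).
Step 2 — ω₀ = 1/√(0.005·0.000112) = 1336 rad/s.
Step 3 — f₀ = ω₀/(2π) = 212.7 Hz.
Step 4 — Series Q: Q = ω₀L/R = 1336·0.005/470 = 0.01422.
Step 5 — 3dB bandwidth: Δω = ω₀/Q = 9.4e+04 rad/s; BW = Δω/(2π) = 1.496e+04 Hz.

(a) f₀ = 212.7 Hz  (b) Q = 0.01422  (c) BW = 1.496e+04 Hz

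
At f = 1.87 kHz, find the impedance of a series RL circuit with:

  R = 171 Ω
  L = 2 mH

Step 1 — Angular frequency: ω = 2π·f = 2π·1870 = 1.175e+04 rad/s.
Step 2 — Component impedances:
  R: Z = R = 171 Ω
  L: Z = jωL = j·1.175e+04·0.002 = 0 + j23.5 Ω
Step 3 — Series combination: Z_total = R + L = 171 + j23.5 Ω = 172.6∠7.8° Ω.

Z = 171 + j23.5 Ω = 172.6∠7.8° Ω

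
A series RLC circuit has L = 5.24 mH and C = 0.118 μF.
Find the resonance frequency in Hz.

Step 1 — Resonance condition Im(Z)=0 gives ω₀ = 1/√(LC).
Step 2 — ω₀ = 1/√(0.00524·1.18e-07) = 4.022e+04 rad/s.
Step 3 — f₀ = ω₀/(2π) = 6400 Hz.

f₀ = 6400 Hz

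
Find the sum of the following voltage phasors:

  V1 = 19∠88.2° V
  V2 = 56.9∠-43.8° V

Step 1 — Convert each phasor to rectangular form:
  V1 = 19·(cos(88.2°) + j·sin(88.2°)) = 0.5968 + j18.99 V
  V2 = 56.9·(cos(-43.8°) + j·sin(-43.8°)) = 41.07 - j39.38 V
Step 2 — Sum components: V_total = 41.66 - j20.39 V.
Step 3 — Convert to polar: |V_total| = 46.39 V, ∠V_total = -26.1°.

V_total = 46.39∠-26.1° V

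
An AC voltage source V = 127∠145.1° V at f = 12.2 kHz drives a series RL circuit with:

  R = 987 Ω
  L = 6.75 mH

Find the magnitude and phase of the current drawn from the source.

Step 1 — Angular frequency: ω = 2π·f = 2π·1.22e+04 = 7.665e+04 rad/s.
Step 2 — Component impedances:
  R: Z = R = 987 Ω
  L: Z = jωL = j·7.665e+04·0.00675 = 0 + j517.4 Ω
Step 3 — Series combination: Z_total = R + L = 987 + j517.4 Ω = 1114∠27.7° Ω.
Step 4 — Source phasor: V = 127∠145.1° V = -104.2 + j72.66 V.
Step 5 — Ohm's law: I = V / Z_total = (-104.2 + j72.66) / (987 + j517.4) = -0.05251 + j0.1011 A.
Step 6 — Convert to polar: |I| = 0.114 A, ∠I = 117.4°.

I = 0.114∠117.4° A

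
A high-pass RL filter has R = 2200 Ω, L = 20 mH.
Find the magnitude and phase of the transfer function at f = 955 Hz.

Step 1 — Angular frequency: ω = 2π·955 = 6000 rad/s.
Step 2 — Transfer function: H(jω) = jωL/(R + jωL).
Step 3 — Numerator jωL = j·120; denominator R + jωL = 2200 + j120.
Step 4 — H = 0.002967 + j0.05439.
Step 5 — Magnitude: |H| = 0.05447 (-25.3 dB); phase: φ = 86.9°.

|H| = 0.05447 (-25.3 dB), φ = 86.9°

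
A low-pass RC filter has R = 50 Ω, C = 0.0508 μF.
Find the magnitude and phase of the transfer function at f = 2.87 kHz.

Step 1 — Angular frequency: ω = 2π·2870 = 1.803e+04 rad/s.
Step 2 — Transfer function: H(jω) = 1/(1 + jωRC).
Step 3 — Denominator: 1 + jωRC = 1 + j·1.803e+04·50·5.08e-08 = 1 + j0.0458.
Step 4 — H = 0.9979 - j0.04571.
Step 5 — Magnitude: |H| = 0.999 (-0.0 dB); phase: φ = -2.6°.

|H| = 0.999 (-0.0 dB), φ = -2.6°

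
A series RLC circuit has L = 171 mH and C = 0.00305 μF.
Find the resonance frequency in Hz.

Step 1 — Resonance condition Im(Z)=0 gives ω₀ = 1/√(LC).
Step 2 — ω₀ = 1/√(0.171·3.05e-09) = 4.379e+04 rad/s.
Step 3 — f₀ = ω₀/(2π) = 6969 Hz.

f₀ = 6969 Hz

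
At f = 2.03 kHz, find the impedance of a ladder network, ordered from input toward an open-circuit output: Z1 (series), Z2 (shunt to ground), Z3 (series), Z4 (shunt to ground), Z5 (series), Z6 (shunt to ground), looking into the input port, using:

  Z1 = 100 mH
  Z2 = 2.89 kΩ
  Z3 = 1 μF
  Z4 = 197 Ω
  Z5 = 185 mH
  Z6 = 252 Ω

Step 1 — Angular frequency: ω = 2π·f = 2π·2030 = 1.275e+04 rad/s.
Step 2 — Component impedances:
  Z1: Z = jωL = j·1.275e+04·0.1 = 0 + j1275 Ω
  Z2: Z = R = 2890 Ω
  Z3: Z = 1/(jωC) = -j/(ω·C) = 0 - j78.4 Ω
  Z4: Z = R = 197 Ω
  Z5: Z = jωL = j·1.275e+04·0.185 = 0 + j2360 Ω
  Z6: Z = R = 252 Ω
Step 3 — Ladder network (open output): work backward from the far end, alternating series and parallel combinations. Z_in = 182.9 + j1221 Ω = 1234∠81.5° Ω.

Z = 182.9 + j1221 Ω = 1234∠81.5° Ω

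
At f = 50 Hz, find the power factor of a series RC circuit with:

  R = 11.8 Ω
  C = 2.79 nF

Step 1 — Angular frequency: ω = 2π·f = 2π·50 = 314.2 rad/s.
Step 2 — Component impedances:
  R: Z = R = 11.8 Ω
  C: Z = 1/(jωC) = -j/(ω·C) = 0 - j1.141e+06 Ω
Step 3 — Series combination: Z_total = R + C = 11.8 - j1.141e+06 Ω = 1.141e+06∠-90.0° Ω.
Step 4 — Power factor: PF = cos(φ) = Re(Z)/|Z| = 11.8/1.141e+06 = 1.034e-05.
Step 5 — Type: Im(Z) = -1.141e+06 ⇒ leading (phase φ = -90.0°).

PF = 1.034e-05 (leading, φ = -90.0°)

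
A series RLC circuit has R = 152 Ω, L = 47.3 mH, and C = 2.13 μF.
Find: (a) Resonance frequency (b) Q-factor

Step 1 — Resonance condition Im(Z)=0 gives ω₀ = 1/√(LC).
Step 2 — ω₀ = 1/√(0.0473·2.13e-06) = 3151 rad/s.
Step 3 — f₀ = ω₀/(2π) = 501.4 Hz.
Step 4 — Series Q: Q = ω₀L/R = 3151·0.0473/152 = 0.9804.

(a) f₀ = 501.4 Hz  (b) Q = 0.9804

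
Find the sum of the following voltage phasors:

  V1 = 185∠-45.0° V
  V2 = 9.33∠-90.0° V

Step 1 — Convert each phasor to rectangular form:
  V1 = 185·(cos(-45.0°) + j·sin(-45.0°)) = 130.8 - j130.8 V
  V2 = 9.33·(cos(-90.0°) + j·sin(-90.0°)) = 0 - j9.33 V
Step 2 — Sum components: V_total = 130.8 - j140.1 V.
Step 3 — Convert to polar: |V_total| = 191.7 V, ∠V_total = -47.0°.

V_total = 191.7∠-47.0° V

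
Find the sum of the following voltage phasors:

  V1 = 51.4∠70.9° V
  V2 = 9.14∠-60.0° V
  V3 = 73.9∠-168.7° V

Step 1 — Convert each phasor to rectangular form:
  V1 = 51.4·(cos(70.9°) + j·sin(70.9°)) = 16.82 + j48.57 V
  V2 = 9.14·(cos(-60.0°) + j·sin(-60.0°)) = 4.57 - j7.915 V
  V3 = 73.9·(cos(-168.7°) + j·sin(-168.7°)) = -72.47 - j14.48 V
Step 2 — Sum components: V_total = -51.08 + j26.17 V.
Step 3 — Convert to polar: |V_total| = 57.39 V, ∠V_total = 152.9°.

V_total = 57.39∠152.9° V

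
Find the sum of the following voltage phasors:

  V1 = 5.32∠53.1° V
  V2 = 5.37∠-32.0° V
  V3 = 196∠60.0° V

Step 1 — Convert each phasor to rectangular form:
  V1 = 5.32·(cos(53.1°) + j·sin(53.1°)) = 3.194 + j4.254 V
  V2 = 5.37·(cos(-32.0°) + j·sin(-32.0°)) = 4.554 - j2.846 V
  V3 = 196·(cos(60.0°) + j·sin(60.0°)) = 98 + j169.7 V
Step 2 — Sum components: V_total = 105.7 + j171.1 V.
Step 3 — Convert to polar: |V_total| = 201.2 V, ∠V_total = 58.3°.

V_total = 201.2∠58.3° V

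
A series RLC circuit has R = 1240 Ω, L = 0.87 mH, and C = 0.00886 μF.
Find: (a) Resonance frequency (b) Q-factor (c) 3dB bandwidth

Step 1 — Resonance condition Im(Z)=0 gives ω₀ = 1/√(LC).
Step 2 — ω₀ = 1/√(0.00087·8.86e-09) = 3.602e+05 rad/s.
Step 3 — f₀ = ω₀/(2π) = 5.732e+04 Hz.
Step 4 — Series Q: Q = ω₀L/R = 3.602e+05·0.00087/1240 = 0.2527.
Step 5 — 3dB bandwidth: Δω = ω₀/Q = 1.425e+06 rad/s; BW = Δω/(2π) = 2.268e+05 Hz.

(a) f₀ = 5.732e+04 Hz  (b) Q = 0.2527  (c) BW = 2.268e+05 Hz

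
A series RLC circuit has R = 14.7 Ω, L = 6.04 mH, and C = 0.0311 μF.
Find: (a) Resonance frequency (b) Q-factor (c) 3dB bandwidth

Step 1 — Resonance: ω₀ = 1/√(LC) = 1/√(0.00604·3.11e-08) = 7.296e+04 rad/s.
Step 2 — f₀ = ω₀/(2π) = 1.161e+04 Hz.
Step 3 — Series Q: Q = ω₀L/R = 7.296e+04·0.00604/14.7 = 29.98.
Step 4 — Bandwidth: Δω = ω₀/Q = 2434 rad/s; BW = Δω/(2π) = 387.3 Hz.

(a) f₀ = 1.161e+04 Hz  (b) Q = 29.98  (c) BW = 387.3 Hz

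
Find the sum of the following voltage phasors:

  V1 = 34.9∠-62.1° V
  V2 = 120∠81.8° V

Step 1 — Convert each phasor to rectangular form:
  V1 = 34.9·(cos(-62.1°) + j·sin(-62.1°)) = 16.33 - j30.84 V
  V2 = 120·(cos(81.8°) + j·sin(81.8°)) = 17.12 + j118.8 V
Step 2 — Sum components: V_total = 33.45 + j87.93 V.
Step 3 — Convert to polar: |V_total| = 94.08 V, ∠V_total = 69.2°.

V_total = 94.08∠69.2° V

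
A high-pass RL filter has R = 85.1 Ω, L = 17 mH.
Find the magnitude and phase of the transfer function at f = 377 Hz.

Step 1 — Angular frequency: ω = 2π·377 = 2369 rad/s.
Step 2 — Transfer function: H(jω) = jωL/(R + jωL).
Step 3 — Numerator jωL = j·40.27; denominator R + jωL = 85.1 + j40.27.
Step 4 — H = 0.1829 + j0.3866.
Step 5 — Magnitude: |H| = 0.4277 (-7.4 dB); phase: φ = 64.7°.

|H| = 0.4277 (-7.4 dB), φ = 64.7°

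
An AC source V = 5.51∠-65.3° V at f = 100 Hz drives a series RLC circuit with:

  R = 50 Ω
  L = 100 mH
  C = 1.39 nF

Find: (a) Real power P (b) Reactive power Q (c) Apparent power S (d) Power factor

Step 1 — Angular frequency: ω = 2π·f = 2π·100 = 628.3 rad/s.
Step 2 — Component impedances:
  R: Z = R = 50 Ω
  L: Z = jωL = j·628.3·0.1 = 0 + j62.83 Ω
  C: Z = 1/(jωC) = -j/(ω·C) = 0 - j1.145e+06 Ω
Step 3 — Series combination: Z_total = R + L + C = 50 - j1.145e+06 Ω = 1.145e+06∠-90.0° Ω.
Step 4 — Source phasor: V = 5.51∠-65.3° V = 2.302 - j5.006 V.
Step 5 — Current: I = V / Z = 4.372e-06 + j2.011e-06 A = 4.812e-06∠24.7° A.
Step 6 — Complex power: S = V·I* = 1.158e-09 - j2.652e-05 VA.
Step 7 — Real power: P = Re(S) = 1.158e-09 W.
Step 8 — Reactive power: Q = Im(S) = -2.652e-05 VAR.
Step 9 — Apparent power: |S| = 2.652e-05 VA.
Step 10 — Power factor: PF = P/|S| = 4.367e-05 (leading).

(a) P = 1.158e-09 W  (b) Q = -2.652e-05 VAR  (c) S = 2.652e-05 VA  (d) PF = 4.367e-05 (leading)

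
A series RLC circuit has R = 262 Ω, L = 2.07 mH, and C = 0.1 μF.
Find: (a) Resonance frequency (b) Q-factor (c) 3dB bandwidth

Step 1 — Resonance condition Im(Z)=0 gives ω₀ = 1/√(LC).
Step 2 — ω₀ = 1/√(0.00207·1e-07) = 6.95e+04 rad/s.
Step 3 — f₀ = ω₀/(2π) = 1.106e+04 Hz.
Step 4 — Series Q: Q = ω₀L/R = 6.95e+04·0.00207/262 = 0.5491.
Step 5 — 3dB bandwidth: Δω = ω₀/Q = 1.266e+05 rad/s; BW = Δω/(2π) = 2.014e+04 Hz.

(a) f₀ = 1.106e+04 Hz  (b) Q = 0.5491  (c) BW = 2.014e+04 Hz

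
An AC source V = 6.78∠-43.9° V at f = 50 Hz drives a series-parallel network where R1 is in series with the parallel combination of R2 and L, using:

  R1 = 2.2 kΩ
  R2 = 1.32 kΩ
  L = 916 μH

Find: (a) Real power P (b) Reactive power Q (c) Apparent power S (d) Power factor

Step 1 — Angular frequency: ω = 2π·f = 2π·50 = 314.2 rad/s.
Step 2 — Component impedances:
  R1: Z = R = 2200 Ω
  R2: Z = R = 1320 Ω
  L: Z = jωL = j·314.2·0.000916 = 0 + j0.2878 Ω
Step 3 — Parallel branch: R2 || L = 1/(1/R2 + 1/L) = 6.274e-05 + j0.2878 Ω.
Step 4 — Series with R1: Z_total = R1 + (R2 || L) = 2200 + j0.2878 Ω = 2200∠0.0° Ω.
Step 5 — Source phasor: V = 6.78∠-43.9° V = 4.885 - j4.701 V.
Step 6 — Current: I = V / Z = 0.00222 - j0.002137 A = 0.003082∠-43.9° A.
Step 7 — Complex power: S = V·I* = 0.02089 + j2.733e-06 VA.
Step 8 — Real power: P = Re(S) = 0.02089 W.
Step 9 — Reactive power: Q = Im(S) = 2.733e-06 VAR.
Step 10 — Apparent power: |S| = 0.02089 VA.
Step 11 — Power factor: PF = P/|S| = 1 (lagging).

(a) P = 0.02089 W  (b) Q = 2.733e-06 VAR  (c) S = 0.02089 VA  (d) PF = 1 (lagging)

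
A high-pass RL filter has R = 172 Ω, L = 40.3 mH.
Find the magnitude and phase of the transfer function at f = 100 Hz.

Step 1 — Angular frequency: ω = 2π·100 = 628.3 rad/s.
Step 2 — Transfer function: H(jω) = jωL/(R + jωL).
Step 3 — Numerator jωL = j·25.32; denominator R + jωL = 172 + j25.32.
Step 4 — H = 0.02121 + j0.1441.
Step 5 — Magnitude: |H| = 0.1456 (-16.7 dB); phase: φ = 81.6°.

|H| = 0.1456 (-16.7 dB), φ = 81.6°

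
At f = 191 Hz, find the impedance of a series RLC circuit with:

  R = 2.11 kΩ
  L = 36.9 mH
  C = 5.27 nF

Step 1 — Angular frequency: ω = 2π·f = 2π·191 = 1200 rad/s.
Step 2 — Component impedances:
  R: Z = R = 2110 Ω
  L: Z = jωL = j·1200·0.0369 = 0 + j44.28 Ω
  C: Z = 1/(jωC) = -j/(ω·C) = 0 - j1.581e+05 Ω
Step 3 — Series combination: Z_total = R + L + C = 2110 - j1.581e+05 Ω = 1.581e+05∠-89.2° Ω.

Z = 2110 - j1.581e+05 Ω = 1.581e+05∠-89.2° Ω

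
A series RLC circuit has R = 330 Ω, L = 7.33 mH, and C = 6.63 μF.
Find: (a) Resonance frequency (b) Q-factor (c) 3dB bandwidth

Step 1 — Resonance condition Im(Z)=0 gives ω₀ = 1/√(LC).
Step 2 — ω₀ = 1/√(0.00733·6.63e-06) = 4536 rad/s.
Step 3 — f₀ = ω₀/(2π) = 722 Hz.
Step 4 — Series Q: Q = ω₀L/R = 4536·0.00733/330 = 0.1008.
Step 5 — 3dB bandwidth: Δω = ω₀/Q = 4.502e+04 rad/s; BW = Δω/(2π) = 7165 Hz.

(a) f₀ = 722 Hz  (b) Q = 0.1008  (c) BW = 7165 Hz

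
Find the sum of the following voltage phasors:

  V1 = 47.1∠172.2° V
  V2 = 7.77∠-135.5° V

Step 1 — Convert each phasor to rectangular form:
  V1 = 47.1·(cos(172.2°) + j·sin(172.2°)) = -46.66 + j6.392 V
  V2 = 7.77·(cos(-135.5°) + j·sin(-135.5°)) = -5.542 - j5.446 V
Step 2 — Sum components: V_total = -52.21 + j0.9461 V.
Step 3 — Convert to polar: |V_total| = 52.21 V, ∠V_total = 179.0°.

V_total = 52.21∠179.0° V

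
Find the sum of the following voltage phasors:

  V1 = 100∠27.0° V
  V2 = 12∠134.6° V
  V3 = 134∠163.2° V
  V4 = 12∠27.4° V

Step 1 — Convert each phasor to rectangular form:
  V1 = 100·(cos(27.0°) + j·sin(27.0°)) = 89.1 + j45.4 V
  V2 = 12·(cos(134.6°) + j·sin(134.6°)) = -8.426 + j8.544 V
  V3 = 134·(cos(163.2°) + j·sin(163.2°)) = -128.3 + j38.73 V
  V4 = 12·(cos(27.4°) + j·sin(27.4°)) = 10.65 + j5.522 V
Step 2 — Sum components: V_total = -36.95 + j98.2 V.
Step 3 — Convert to polar: |V_total| = 104.9 V, ∠V_total = 110.6°.

V_total = 104.9∠110.6° V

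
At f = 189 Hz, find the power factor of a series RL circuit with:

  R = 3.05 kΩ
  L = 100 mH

Step 1 — Angular frequency: ω = 2π·f = 2π·189 = 1188 rad/s.
Step 2 — Component impedances:
  R: Z = R = 3050 Ω
  L: Z = jωL = j·1188·0.1 = 0 + j118.8 Ω
Step 3 — Series combination: Z_total = R + L = 3050 + j118.8 Ω = 3052∠2.2° Ω.
Step 4 — Power factor: PF = cos(φ) = Re(Z)/|Z| = 3050/3052.3 = 0.9992.
Step 5 — Type: Im(Z) = 118.8 ⇒ lagging (phase φ = 2.2°).

PF = 0.9992 (lagging, φ = 2.2°)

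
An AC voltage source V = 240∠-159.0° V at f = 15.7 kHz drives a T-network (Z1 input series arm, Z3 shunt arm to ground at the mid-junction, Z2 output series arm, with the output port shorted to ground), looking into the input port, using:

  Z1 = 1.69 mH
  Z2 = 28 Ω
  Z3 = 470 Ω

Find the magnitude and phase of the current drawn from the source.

Step 1 — Angular frequency: ω = 2π·f = 2π·1.57e+04 = 9.865e+04 rad/s.
Step 2 — Component impedances:
  Z1: Z = jωL = j·9.865e+04·0.00169 = 0 + j166.7 Ω
  Z2: Z = R = 28 Ω
  Z3: Z = R = 470 Ω
Step 3 — With the output port shorted to ground, the output series arm Z2 runs from the junction to ground; the shunt arm Z3 also runs from the junction to ground. They appear in parallel: Z3 || Z2 = 26.43 Ω.
Step 4 — Series with input arm Z1: Z_in = Z1 + (Z3 || Z2) = 26.43 + j166.7 Ω = 168.8∠81.0° Ω.
Step 5 — Source phasor: V = 240∠-159.0° V = -224.1 - j86.01 V.
Step 6 — Ohm's law: I = V / Z_total = (-224.1 - j86.01) / (26.43 + j166.7) = -0.7111 + j1.231 A.
Step 7 — Convert to polar: |I| = 1.422 A, ∠I = 120.0°.

I = 1.422∠120.0° A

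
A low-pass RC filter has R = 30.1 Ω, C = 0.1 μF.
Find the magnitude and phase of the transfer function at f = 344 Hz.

Step 1 — Angular frequency: ω = 2π·344 = 2161 rad/s.
Step 2 — Transfer function: H(jω) = 1/(1 + jωRC).
Step 3 — Denominator: 1 + jωRC = 1 + j·2161·30.1·1e-07 = 1 + j0.006506.
Step 4 — H = 1 - j0.006506.
Step 5 — Magnitude: |H| = 1 (-0.0 dB); phase: φ = -0.4°.

|H| = 1 (-0.0 dB), φ = -0.4°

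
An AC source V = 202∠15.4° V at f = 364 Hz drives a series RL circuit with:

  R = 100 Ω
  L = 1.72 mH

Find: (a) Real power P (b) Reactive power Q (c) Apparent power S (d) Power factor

Step 1 — Angular frequency: ω = 2π·f = 2π·364 = 2287 rad/s.
Step 2 — Component impedances:
  R: Z = R = 100 Ω
  L: Z = jωL = j·2287·0.00172 = 0 + j3.934 Ω
Step 3 — Series combination: Z_total = R + L = 100 + j3.934 Ω = 100.1∠2.3° Ω.
Step 4 — Source phasor: V = 202∠15.4° V = 194.7 + j53.64 V.
Step 5 — Current: I = V / Z = 1.966 + j0.4591 A = 2.018∠13.1° A.
Step 6 — Complex power: S = V·I* = 407.4 + j16.03 VA.
Step 7 — Real power: P = Re(S) = 407.4 W.
Step 8 — Reactive power: Q = Im(S) = 16.03 VAR.
Step 9 — Apparent power: |S| = 407.7 VA.
Step 10 — Power factor: PF = P/|S| = 0.9992 (lagging).

(a) P = 407.4 W  (b) Q = 16.03 VAR  (c) S = 407.7 VA  (d) PF = 0.9992 (lagging)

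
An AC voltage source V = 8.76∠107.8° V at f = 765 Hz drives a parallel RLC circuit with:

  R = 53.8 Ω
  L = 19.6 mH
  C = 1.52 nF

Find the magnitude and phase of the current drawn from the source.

Step 1 — Angular frequency: ω = 2π·f = 2π·765 = 4807 rad/s.
Step 2 — Component impedances:
  R: Z = R = 53.8 Ω
  L: Z = jωL = j·4807·0.0196 = 0 + j94.21 Ω
  C: Z = 1/(jωC) = -j/(ω·C) = 0 - j1.369e+05 Ω
Step 3 — Parallel combination: 1/Z_total = 1/R + 1/L + 1/C; Z_total = 40.58 + j23.16 Ω = 46.73∠29.7° Ω.
Step 4 — Source phasor: V = 8.76∠107.8° V = -2.678 + j8.341 V.
Step 5 — Ohm's law: I = V / Z_total = (-2.678 + j8.341) / (40.58 + j23.16) = 0.0387 + j0.1834 A.
Step 6 — Convert to polar: |I| = 0.1875 A, ∠I = 78.1°.

I = 0.1875∠78.1° A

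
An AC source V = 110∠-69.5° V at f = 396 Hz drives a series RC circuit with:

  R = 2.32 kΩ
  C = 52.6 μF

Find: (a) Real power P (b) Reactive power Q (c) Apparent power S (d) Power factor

Step 1 — Angular frequency: ω = 2π·f = 2π·396 = 2488 rad/s.
Step 2 — Component impedances:
  R: Z = R = 2320 Ω
  C: Z = 1/(jωC) = -j/(ω·C) = 0 - j7.641 Ω
Step 3 — Series combination: Z_total = R + C = 2320 - j7.641 Ω = 2320∠-0.2° Ω.
Step 4 — Source phasor: V = 110∠-69.5° V = 38.52 - j103 V.
Step 5 — Current: I = V / Z = 0.01675 - j0.04436 A = 0.04741∠-69.3° A.
Step 6 — Complex power: S = V·I* = 5.215 - j0.01718 VA.
Step 7 — Real power: P = Re(S) = 5.215 W.
Step 8 — Reactive power: Q = Im(S) = -0.01718 VAR.
Step 9 — Apparent power: |S| = 5.215 VA.
Step 10 — Power factor: PF = P/|S| = 1 (leading).

(a) P = 5.215 W  (b) Q = -0.01718 VAR  (c) S = 5.215 VA  (d) PF = 1 (leading)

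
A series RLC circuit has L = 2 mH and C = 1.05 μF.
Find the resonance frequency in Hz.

Step 1 — Resonance condition Im(Z)=0 gives ω₀ = 1/√(LC).
Step 2 — ω₀ = 1/√(0.002·1.05e-06) = 2.182e+04 rad/s.
Step 3 — f₀ = ω₀/(2π) = 3473 Hz.

f₀ = 3473 Hz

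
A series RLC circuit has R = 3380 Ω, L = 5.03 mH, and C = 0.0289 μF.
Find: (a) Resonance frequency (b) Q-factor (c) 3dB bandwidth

Step 1 — Resonance condition Im(Z)=0 gives ω₀ = 1/√(LC).
Step 2 — ω₀ = 1/√(0.00503·2.89e-08) = 8.294e+04 rad/s.
Step 3 — f₀ = ω₀/(2π) = 1.32e+04 Hz.
Step 4 — Series Q: Q = ω₀L/R = 8.294e+04·0.00503/3380 = 0.1234.
Step 5 — 3dB bandwidth: Δω = ω₀/Q = 6.72e+05 rad/s; BW = Δω/(2π) = 1.069e+05 Hz.

(a) f₀ = 1.32e+04 Hz  (b) Q = 0.1234  (c) BW = 1.069e+05 Hz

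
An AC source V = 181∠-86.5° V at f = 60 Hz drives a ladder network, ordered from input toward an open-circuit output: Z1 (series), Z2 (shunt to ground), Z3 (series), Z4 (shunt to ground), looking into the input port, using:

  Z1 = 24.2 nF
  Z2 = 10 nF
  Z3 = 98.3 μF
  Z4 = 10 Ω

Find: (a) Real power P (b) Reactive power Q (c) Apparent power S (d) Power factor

Step 1 — Angular frequency: ω = 2π·f = 2π·60 = 377 rad/s.
Step 2 — Component impedances:
  Z1: Z = 1/(jωC) = -j/(ω·C) = 0 - j1.096e+05 Ω
  Z2: Z = 1/(jωC) = -j/(ω·C) = 0 - j2.653e+05 Ω
  Z3: Z = 1/(jωC) = -j/(ω·C) = 0 - j26.98 Ω
  Z4: Z = R = 10 Ω
Step 3 — Ladder network (open output): work backward from the far end, alternating series and parallel combinations. Z_in = 9.998 - j1.096e+05 Ω = 1.096e+05∠-90.0° Ω.
Step 4 — Source phasor: V = 181∠-86.5° V = 11.05 - j180.7 V.
Step 5 — Current: I = V / Z = 0.001648 + j0.0001006 A = 0.001651∠3.5° A.
Step 6 — Complex power: S = V·I* = 2.725e-05 - j0.2988 VA.
Step 7 — Real power: P = Re(S) = 2.725e-05 W.
Step 8 — Reactive power: Q = Im(S) = -0.2988 VAR.
Step 9 — Apparent power: |S| = 0.2988 VA.
Step 10 — Power factor: PF = P/|S| = 9.119e-05 (leading).

(a) P = 2.725e-05 W  (b) Q = -0.2988 VAR  (c) S = 0.2988 VA  (d) PF = 9.119e-05 (leading)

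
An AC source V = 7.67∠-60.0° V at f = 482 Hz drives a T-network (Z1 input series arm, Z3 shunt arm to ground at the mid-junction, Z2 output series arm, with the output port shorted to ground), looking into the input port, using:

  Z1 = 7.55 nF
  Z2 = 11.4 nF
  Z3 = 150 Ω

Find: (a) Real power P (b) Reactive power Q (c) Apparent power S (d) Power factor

Step 1 — Angular frequency: ω = 2π·f = 2π·482 = 3028 rad/s.
Step 2 — Component impedances:
  Z1: Z = 1/(jωC) = -j/(ω·C) = 0 - j4.373e+04 Ω
  Z2: Z = 1/(jωC) = -j/(ω·C) = 0 - j2.896e+04 Ω
  Z3: Z = R = 150 Ω
Step 3 — With the output port shorted to ground, the output series arm Z2 runs from the junction to ground; the shunt arm Z3 also runs from the junction to ground. They appear in parallel: Z3 || Z2 = 150 - j0.7768 Ω.
Step 4 — Series with input arm Z1: Z_in = Z1 + (Z3 || Z2) = 150 - j4.374e+04 Ω = 4.374e+04∠-89.8° Ω.
Step 5 — Source phasor: V = 7.67∠-60.0° V = 3.835 - j6.642 V.
Step 6 — Current: I = V / Z = 0.0001522 + j8.716e-05 A = 0.0001754∠29.8° A.
Step 7 — Complex power: S = V·I* = 4.613e-06 - j0.001345 VA.
Step 8 — Real power: P = Re(S) = 4.613e-06 W.
Step 9 — Reactive power: Q = Im(S) = -0.001345 VAR.
Step 10 — Apparent power: |S| = 0.001345 VA.
Step 11 — Power factor: PF = P/|S| = 0.00343 (leading).

(a) P = 4.613e-06 W  (b) Q = -0.001345 VAR  (c) S = 0.001345 VA  (d) PF = 0.00343 (leading)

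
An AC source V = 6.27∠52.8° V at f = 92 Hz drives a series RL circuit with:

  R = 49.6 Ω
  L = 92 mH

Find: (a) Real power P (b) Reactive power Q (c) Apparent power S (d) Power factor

Step 1 — Angular frequency: ω = 2π·f = 2π·92 = 578.1 rad/s.
Step 2 — Component impedances:
  R: Z = R = 49.6 Ω
  L: Z = jωL = j·578.1·0.092 = 0 + j53.18 Ω
Step 3 — Series combination: Z_total = R + L = 49.6 + j53.18 Ω = 72.72∠47.0° Ω.
Step 4 — Source phasor: V = 6.27∠52.8° V = 3.791 + j4.994 V.
Step 5 — Current: I = V / Z = 0.08578 + j0.00872 A = 0.08622∠5.8° A.
Step 6 — Complex power: S = V·I* = 0.3687 + j0.3953 VA.
Step 7 — Real power: P = Re(S) = 0.3687 W.
Step 8 — Reactive power: Q = Im(S) = 0.3953 VAR.
Step 9 — Apparent power: |S| = 0.5406 VA.
Step 10 — Power factor: PF = P/|S| = 0.6821 (lagging).

(a) P = 0.3687 W  (b) Q = 0.3953 VAR  (c) S = 0.5406 VA  (d) PF = 0.6821 (lagging)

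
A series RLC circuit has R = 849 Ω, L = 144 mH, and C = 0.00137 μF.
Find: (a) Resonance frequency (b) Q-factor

Step 1 — Resonance condition Im(Z)=0 gives ω₀ = 1/√(LC).
Step 2 — ω₀ = 1/√(0.144·1.37e-09) = 7.12e+04 rad/s.
Step 3 — f₀ = ω₀/(2π) = 1.133e+04 Hz.
Step 4 — Series Q: Q = ω₀L/R = 7.12e+04·0.144/849 = 12.08.

(a) f₀ = 1.133e+04 Hz  (b) Q = 12.08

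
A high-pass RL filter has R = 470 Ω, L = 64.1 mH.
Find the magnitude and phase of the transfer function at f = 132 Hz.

Step 1 — Angular frequency: ω = 2π·132 = 829.4 rad/s.
Step 2 — Transfer function: H(jω) = jωL/(R + jωL).
Step 3 — Numerator jωL = j·53.16; denominator R + jωL = 470 + j53.16.
Step 4 — H = 0.01263 + j0.1117.
Step 5 — Magnitude: |H| = 0.1124 (-19.0 dB); phase: φ = 83.5°.

|H| = 0.1124 (-19.0 dB), φ = 83.5°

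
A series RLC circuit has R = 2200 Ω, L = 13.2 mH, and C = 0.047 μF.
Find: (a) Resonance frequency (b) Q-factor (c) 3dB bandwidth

Step 1 — Resonance: ω₀ = 1/√(LC) = 1/√(0.0132·4.7e-08) = 4.015e+04 rad/s.
Step 2 — f₀ = ω₀/(2π) = 6390 Hz.
Step 3 — Series Q: Q = ω₀L/R = 4.015e+04·0.0132/2200 = 0.2409.
Step 4 — Bandwidth: Δω = ω₀/Q = 1.667e+05 rad/s; BW = Δω/(2π) = 2.653e+04 Hz.

(a) f₀ = 6390 Hz  (b) Q = 0.2409  (c) BW = 2.653e+04 Hz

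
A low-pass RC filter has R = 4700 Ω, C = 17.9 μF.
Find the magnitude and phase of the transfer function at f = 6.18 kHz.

Step 1 — Angular frequency: ω = 2π·6180 = 3.883e+04 rad/s.
Step 2 — Transfer function: H(jω) = 1/(1 + jωRC).
Step 3 — Denominator: 1 + jωRC = 1 + j·3.883e+04·4700·1.79e-05 = 1 + j3267.
Step 4 — H = 9.37e-08 - j0.0003061.
Step 5 — Magnitude: |H| = 0.0003061 (-70.3 dB); phase: φ = -90.0°.

|H| = 0.0003061 (-70.3 dB), φ = -90.0°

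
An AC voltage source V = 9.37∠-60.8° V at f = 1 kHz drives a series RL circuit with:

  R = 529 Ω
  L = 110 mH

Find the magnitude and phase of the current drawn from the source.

Step 1 — Angular frequency: ω = 2π·f = 2π·1000 = 6283 rad/s.
Step 2 — Component impedances:
  R: Z = R = 529 Ω
  L: Z = jωL = j·6283·0.11 = 0 + j691.2 Ω
Step 3 — Series combination: Z_total = R + L = 529 + j691.2 Ω = 870.4∠52.6° Ω.
Step 4 — Source phasor: V = 9.37∠-60.8° V = 4.571 - j8.179 V.
Step 5 — Ohm's law: I = V / Z_total = (4.571 - j8.179) / (529 + j691.2) = -0.00427 - j0.009882 A.
Step 6 — Convert to polar: |I| = 0.01077 A, ∠I = -113.4°.

I = 0.01077∠-113.4° A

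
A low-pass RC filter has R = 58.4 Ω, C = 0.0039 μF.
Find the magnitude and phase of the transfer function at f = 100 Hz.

Step 1 — Angular frequency: ω = 2π·100 = 628.3 rad/s.
Step 2 — Transfer function: H(jω) = 1/(1 + jωRC).
Step 3 — Denominator: 1 + jωRC = 1 + j·628.3·58.4·3.9e-09 = 1 + j0.0001431.
Step 4 — H = 1 - j0.0001431.
Step 5 — Magnitude: |H| = 1 (-0.0 dB); phase: φ = -0.0°.

|H| = 1 (-0.0 dB), φ = -0.0°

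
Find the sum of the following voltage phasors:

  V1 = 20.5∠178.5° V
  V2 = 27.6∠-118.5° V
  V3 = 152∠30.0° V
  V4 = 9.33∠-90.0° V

Step 1 — Convert each phasor to rectangular form:
  V1 = 20.5·(cos(178.5°) + j·sin(178.5°)) = -20.49 + j0.5366 V
  V2 = 27.6·(cos(-118.5°) + j·sin(-118.5°)) = -13.17 - j24.26 V
  V3 = 152·(cos(30.0°) + j·sin(30.0°)) = 131.6 + j76 V
  V4 = 9.33·(cos(-90.0°) + j·sin(-90.0°)) = 0 - j9.33 V
Step 2 — Sum components: V_total = 97.97 + j42.95 V.
Step 3 — Convert to polar: |V_total| = 107 V, ∠V_total = 23.7°.

V_total = 107∠23.7° V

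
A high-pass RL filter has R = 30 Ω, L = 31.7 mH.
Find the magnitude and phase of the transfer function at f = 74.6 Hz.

Step 1 — Angular frequency: ω = 2π·74.6 = 468.7 rad/s.
Step 2 — Transfer function: H(jω) = jωL/(R + jωL).
Step 3 — Numerator jωL = j·14.86; denominator R + jωL = 30 + j14.86.
Step 4 — H = 0.197 + j0.3977.
Step 5 — Magnitude: |H| = 0.4438 (-7.1 dB); phase: φ = 63.7°.

|H| = 0.4438 (-7.1 dB), φ = 63.7°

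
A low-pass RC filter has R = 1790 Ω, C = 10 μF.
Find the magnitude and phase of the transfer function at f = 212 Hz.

Step 1 — Angular frequency: ω = 2π·212 = 1332 rad/s.
Step 2 — Transfer function: H(jω) = 1/(1 + jωRC).
Step 3 — Denominator: 1 + jωRC = 1 + j·1332·1790·1e-05 = 1 + j23.84.
Step 4 — H = 0.001756 - j0.04187.
Step 5 — Magnitude: |H| = 0.0419 (-27.6 dB); phase: φ = -87.6°.

|H| = 0.0419 (-27.6 dB), φ = -87.6°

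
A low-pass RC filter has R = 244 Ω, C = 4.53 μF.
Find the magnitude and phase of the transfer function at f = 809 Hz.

Step 1 — Angular frequency: ω = 2π·809 = 5083 rad/s.
Step 2 — Transfer function: H(jω) = 1/(1 + jωRC).
Step 3 — Denominator: 1 + jωRC = 1 + j·5083·244·4.53e-06 = 1 + j5.618.
Step 4 — H = 0.03071 - j0.1725.
Step 5 — Magnitude: |H| = 0.1752 (-15.1 dB); phase: φ = -79.9°.

|H| = 0.1752 (-15.1 dB), φ = -79.9°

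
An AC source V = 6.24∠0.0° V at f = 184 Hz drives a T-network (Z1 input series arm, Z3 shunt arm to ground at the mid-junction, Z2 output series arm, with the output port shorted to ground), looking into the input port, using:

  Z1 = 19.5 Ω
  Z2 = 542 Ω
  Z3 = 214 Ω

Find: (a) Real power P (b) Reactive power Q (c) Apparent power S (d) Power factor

Step 1 — Angular frequency: ω = 2π·f = 2π·184 = 1156 rad/s.
Step 2 — Component impedances:
  Z1: Z = R = 19.5 Ω
  Z2: Z = R = 542 Ω
  Z3: Z = R = 214 Ω
Step 3 — With the output port shorted to ground, the output series arm Z2 runs from the junction to ground; the shunt arm Z3 also runs from the junction to ground. They appear in parallel: Z3 || Z2 = 153.4 Ω.
Step 4 — Series with input arm Z1: Z_in = Z1 + (Z3 || Z2) = 172.9 Ω = 172.9∠0.0° Ω.
Step 5 — Source phasor: V = 6.24∠0.0° V = 6.24 V.
Step 6 — Current: I = V / Z = 0.03609 A = 0.03609∠0.0° A.
Step 7 — Complex power: S = V·I* = 0.2252 VA.
Step 8 — Real power: P = Re(S) = 0.2252 W.
Step 9 — Reactive power: Q = Im(S) = 0 VAR.
Step 10 — Apparent power: |S| = 0.2252 VA.
Step 11 — Power factor: PF = P/|S| = 1 (unity).

(a) P = 0.2252 W  (b) Q = 0 VAR  (c) S = 0.2252 VA  (d) PF = 1 (unity)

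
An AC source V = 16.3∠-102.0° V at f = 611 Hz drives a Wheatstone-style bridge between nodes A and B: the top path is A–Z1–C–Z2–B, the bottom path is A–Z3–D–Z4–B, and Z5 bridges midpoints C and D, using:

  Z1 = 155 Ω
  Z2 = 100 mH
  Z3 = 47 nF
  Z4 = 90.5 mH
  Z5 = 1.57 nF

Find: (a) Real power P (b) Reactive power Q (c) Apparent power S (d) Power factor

Step 1 — Angular frequency: ω = 2π·f = 2π·611 = 3839 rad/s.
Step 2 — Component impedances:
  Z1: Z = R = 155 Ω
  Z2: Z = jωL = j·3839·0.1 = 0 + j383.9 Ω
  Z3: Z = 1/(jωC) = -j/(ω·C) = 0 - j5542 Ω
  Z4: Z = jωL = j·3839·0.0905 = 0 + j347.4 Ω
  Z5: Z = 1/(jωC) = -j/(ω·C) = 0 - j1.659e+05 Ω
Step 3 — Bridge requires nodal analysis (the Z5 bridge couples midpoints C and D, so the two paths cannot be reduced to a simple series/parallel combination). Setting node B to ground and injecting 1 A at node A, the 3-node admittance system at A, C, D solves to V_A = Z_AB = 180.7 + j409.9 Ω = 447.9∠66.2° Ω.
Step 4 — Source phasor: V = 16.3∠-102.0° V = -3.389 - j15.94 V.
Step 5 — Current: I = V / Z = -0.03562 - j0.007433 A = 0.03639∠-168.2° A.
Step 6 — Complex power: S = V·I* = 0.2392 + j0.5427 VA.
Step 7 — Real power: P = Re(S) = 0.2392 W.
Step 8 — Reactive power: Q = Im(S) = 0.5427 VAR.
Step 9 — Apparent power: |S| = 0.5931 VA.
Step 10 — Power factor: PF = P/|S| = 0.4033 (lagging).

(a) P = 0.2392 W  (b) Q = 0.5427 VAR  (c) S = 0.5931 VA  (d) PF = 0.4033 (lagging)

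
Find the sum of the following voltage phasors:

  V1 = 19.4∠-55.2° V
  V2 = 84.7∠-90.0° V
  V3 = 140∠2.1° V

Step 1 — Convert each phasor to rectangular form:
  V1 = 19.4·(cos(-55.2°) + j·sin(-55.2°)) = 11.07 - j15.93 V
  V2 = 84.7·(cos(-90.0°) + j·sin(-90.0°)) = 0 - j84.7 V
  V3 = 140·(cos(2.1°) + j·sin(2.1°)) = 139.9 + j5.13 V
Step 2 — Sum components: V_total = 151 - j95.5 V.
Step 3 — Convert to polar: |V_total| = 178.6 V, ∠V_total = -32.3°.

V_total = 178.6∠-32.3° V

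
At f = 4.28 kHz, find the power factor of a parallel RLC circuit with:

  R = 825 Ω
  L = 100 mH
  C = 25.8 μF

Step 1 — Angular frequency: ω = 2π·f = 2π·4280 = 2.689e+04 rad/s.
Step 2 — Component impedances:
  R: Z = R = 825 Ω
  L: Z = jωL = j·2.689e+04·0.1 = 0 + j2689 Ω
  C: Z = 1/(jωC) = -j/(ω·C) = 0 - j1.441 Ω
Step 3 — Parallel combination: 1/Z_total = 1/R + 1/L + 1/C; Z_total = 0.002521 - j1.442 Ω = 1.442∠-89.9° Ω.
Step 4 — Power factor: PF = cos(φ) = Re(Z)/|Z| = 0.002521/1.442 = 0.001748.
Step 5 — Type: Im(Z) = -1.442 ⇒ leading (phase φ = -89.9°).

PF = 0.001748 (leading, φ = -89.9°)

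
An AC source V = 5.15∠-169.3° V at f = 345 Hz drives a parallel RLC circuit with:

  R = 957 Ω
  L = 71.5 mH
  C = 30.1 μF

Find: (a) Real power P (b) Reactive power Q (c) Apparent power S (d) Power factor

Step 1 — Angular frequency: ω = 2π·f = 2π·345 = 2168 rad/s.
Step 2 — Component impedances:
  R: Z = R = 957 Ω
  L: Z = jωL = j·2168·0.0715 = 0 + j155 Ω
  C: Z = 1/(jωC) = -j/(ω·C) = 0 - j15.33 Ω
Step 3 — Parallel combination: 1/Z_total = 1/R + 1/L + 1/C; Z_total = 0.3022 - j17 Ω = 17.01∠-89.0° Ω.
Step 4 — Source phasor: V = 5.15∠-169.3° V = -5.06 - j0.9562 V.
Step 5 — Current: I = V / Z = 0.05093 - j0.2985 A = 0.3028∠-80.3° A.
Step 6 — Complex power: S = V·I* = 0.02771 - j1.559 VA.
Step 7 — Real power: P = Re(S) = 0.02771 W.
Step 8 — Reactive power: Q = Im(S) = -1.559 VAR.
Step 9 — Apparent power: |S| = 1.56 VA.
Step 10 — Power factor: PF = P/|S| = 0.01777 (leading).

(a) P = 0.02771 W  (b) Q = -1.559 VAR  (c) S = 1.56 VA  (d) PF = 0.01777 (leading)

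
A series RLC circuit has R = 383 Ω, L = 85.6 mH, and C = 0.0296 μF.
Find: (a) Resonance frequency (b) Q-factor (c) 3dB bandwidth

Step 1 — Resonance condition Im(Z)=0 gives ω₀ = 1/√(LC).
Step 2 — ω₀ = 1/√(0.0856·2.96e-08) = 1.987e+04 rad/s.
Step 3 — f₀ = ω₀/(2π) = 3162 Hz.
Step 4 — Series Q: Q = ω₀L/R = 1.987e+04·0.0856/383 = 4.44.
Step 5 — 3dB bandwidth: Δω = ω₀/Q = 4474 rad/s; BW = Δω/(2π) = 712.1 Hz.

(a) f₀ = 3162 Hz  (b) Q = 4.44  (c) BW = 712.1 Hz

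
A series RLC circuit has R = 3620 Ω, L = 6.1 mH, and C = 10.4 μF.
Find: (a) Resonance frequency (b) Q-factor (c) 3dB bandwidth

Step 1 — Resonance: ω₀ = 1/√(LC) = 1/√(0.0061·1.04e-05) = 3970 rad/s.
Step 2 — f₀ = ω₀/(2π) = 631.9 Hz.
Step 3 — Series Q: Q = ω₀L/R = 3970·0.0061/3620 = 0.00669.
Step 4 — Bandwidth: Δω = ω₀/Q = 5.934e+05 rad/s; BW = Δω/(2π) = 9.445e+04 Hz.

(a) f₀ = 631.9 Hz  (b) Q = 0.00669  (c) BW = 9.445e+04 Hz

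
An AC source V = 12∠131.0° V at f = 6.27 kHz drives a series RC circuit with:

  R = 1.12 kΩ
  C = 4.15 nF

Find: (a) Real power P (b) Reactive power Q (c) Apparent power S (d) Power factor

Step 1 — Angular frequency: ω = 2π·f = 2π·6270 = 3.94e+04 rad/s.
Step 2 — Component impedances:
  R: Z = R = 1120 Ω
  C: Z = 1/(jωC) = -j/(ω·C) = 0 - j6117 Ω
Step 3 — Series combination: Z_total = R + C = 1120 - j6117 Ω = 6218∠-79.6° Ω.
Step 4 — Source phasor: V = 12∠131.0° V = -7.873 + j9.057 V.
Step 5 — Current: I = V / Z = -0.001661 - j0.000983 A = 0.00193∠-149.4° A.
Step 6 — Complex power: S = V·I* = 0.004171 - j0.02278 VA.
Step 7 — Real power: P = Re(S) = 0.004171 W.
Step 8 — Reactive power: Q = Im(S) = -0.02278 VAR.
Step 9 — Apparent power: |S| = 0.02316 VA.
Step 10 — Power factor: PF = P/|S| = 0.1801 (leading).

(a) P = 0.004171 W  (b) Q = -0.02278 VAR  (c) S = 0.02316 VA  (d) PF = 0.1801 (leading)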